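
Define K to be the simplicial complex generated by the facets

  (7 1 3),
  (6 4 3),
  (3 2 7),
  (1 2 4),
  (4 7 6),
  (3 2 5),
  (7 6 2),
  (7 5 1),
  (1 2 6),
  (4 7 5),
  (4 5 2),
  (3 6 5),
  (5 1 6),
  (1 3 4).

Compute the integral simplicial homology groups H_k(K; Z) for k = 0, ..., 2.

H_0 ≅ Z,  H_1 ≅ Z^2,  H_2 ≅ Z.

Take the total order 1 < 2 < 3 < 4 < 5 < 6 < 7 on the vertex set. Then K (dimension 2) consists of the simplices:

  0-simplices (7): [1], [2], [3], [4], [5], [6], [7]
  1-simplices (21): [1,2], [1,3], [1,4], [1,5], [1,6], [1,7], [2,3], [2,4], [2,5], [2,6], [2,7], [3,4], [3,5], [3,6], [3,7], [4,5], [4,6], [4,7], [5,6], [5,7], [6,7]
  2-simplices (14): [1,2,4], [1,2,6], [1,3,4], [1,3,7], [1,5,6], [1,5,7], [2,3,5], [2,3,7], [2,4,5], [2,6,7], [3,4,6], [3,5,6], [4,5,7], [4,6,7]

giving chain groups C_0 ≅ Z^7, C_1 ≅ Z^21, C_2 ≅ Z^14.

∂_1: C_1 → C_0 sends each edge [p,q] (with p < q) to q − p.
The 7×21 boundary matrix has rank 6 and Smith normal form diag(1,1,1,1,1,1).

∂_2: C_2 → C_1 acts by ∂[p,q,r] = [q,r] − [p,r] + [p,q]. For instance
  ∂[1,5,6] = [5,6] − [1,6] + [1,5],
  ∂[4,5,7] = [5,7] − [4,7] + [4,5].
This gives a 21×14 integer matrix of rank 13; reducing to Smith normal form yields diagonal entries (1,1,1,1,1,1,1,1,1,1,1,1,1).

Computing H_k = (kernel of ∂_k) / (image of ∂_{k+1}):

  H_0: rank C_0 − rank ∂_1 = 7 − 6 = 1, and the invariant factors of ∂_1 are all 1, so H_0 ≅ Z.
  H_1: rank ker ∂_1 − rank ∂_2 = (21 − 6) − 13 = 2, and the invariant factors of ∂_2 are all 1, so H_1 ≅ Z^2.
  H_2: rank ker ∂_2 − rank ∂_3 = (14 − 13) − 0 = 1, and there is no ∂_3, so H_2 ≅ Z.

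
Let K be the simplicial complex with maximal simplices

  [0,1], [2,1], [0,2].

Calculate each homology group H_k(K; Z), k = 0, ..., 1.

H_0 ≅ Z,  H_1 ≅ Z.

K has 3 vertices, 3 edges.
rank ∂_0 = 0, rank ∂_1 = 2 ⇒ b_0 = 3 − 0 − 2 = 1; all invariant factors of ∂_1 are 1 so no torsion. So H_0 = Z.
rank ∂_1 = 2, rank ∂_2 = 0 ⇒ b_1 = 3 − 2 − 0 = 1. So H_1 = Z.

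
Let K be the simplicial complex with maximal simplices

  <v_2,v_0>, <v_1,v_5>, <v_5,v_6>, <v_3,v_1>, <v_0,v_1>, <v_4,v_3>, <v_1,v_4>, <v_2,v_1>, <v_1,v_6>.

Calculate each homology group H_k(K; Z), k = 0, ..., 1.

H_0 = Z,  H_1 = Z^3.

We work with the vertex ordering v_0 < v_1 < v_2 < v_3 < v_4 < v_5 < v_6. The simplices of K, each written with vertices in increasing order, are:

  0-simplices (7): [v_0], [v_1], [v_2], [v_3], [v_4], [v_5], [v_6]
  1-simplices (9): [v_0,v_1], [v_0,v_2], [v_1,v_2], [v_1,v_3], [v_1,v_4], [v_1,v_5], [v_1,v_6], [v_3,v_4], [v_5,v_6]

so the chain groups are C_0 ≅ Z^7, C_1 ≅ Z^9.

The boundary map ∂_1: C_1 → C_0 sends each edge [p,q] (with p < q) to q − p.
The 7×9 boundary matrix has rank 6 and Smith normal form diag(1,1,1,1,1,1).

Now H_k = ker ∂_k / im ∂_{k+1}, so:

  H_0: rank C_0 − rank ∂_1 = 7 − 6 = 1, and the invariant factors of ∂_1 are all 1, so H_0 = Z.
  H_1: rank ker ∂_1 − rank ∂_2 = (9 − 6) − 0 = 3, and there is no ∂_2, so H_1 = Z^3.

As a check, the Euler characteristic is 7 − 9 = -2, which agrees with 1 − 3 = -2.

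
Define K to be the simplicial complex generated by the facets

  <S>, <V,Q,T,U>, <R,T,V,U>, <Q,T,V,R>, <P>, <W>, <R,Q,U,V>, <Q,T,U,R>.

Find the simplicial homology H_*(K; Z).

H_0 = Z^4,  H_1 = 0,  H_2 = 0,  H_3 = Z.

Take the total order P < Q < R < S < T < U < V < W on the vertex set. Then K (dimension 3) consists of the simplices:

  0-simplices (8): P, Q, R, S, T, U, V, W
  1-simplices (10): QR, QT, QU, QV, RT, RU, RV, TU, TV, UV
  2-simplices (10): QRT, QRU, QRV, QTU, QTV, QUV, RTU, RTV, RUV, TUV
  3-simplices (5): QRTU, QRTV, QRUV, QTUV, RTUV

giving chain groups C_0 ≅ Z^8, C_1 ≅ Z^10, C_2 ≅ Z^10, C_3 ≅ Z^5.

The boundary map ∂_1: C_1 → C_0 is given by ∂[p,q] = [q] − [p].
The resulting 8×10 matrix has rank 4, and its Smith normal form has invariant factors (1,1,1,1).

Boundary ∂_2: C_2 → C_1 acts by ∂[p,q,r] = [q,r] − [p,r] + [p,q]. For instance
  ∂QTV = TV − QV + QT,
  ∂QTU = TU − QU + QT.
As a 10×10 matrix over Z this has rank 6, with invariant factors (1,1,1,1,1,1).

Boundary ∂_3: C_3 → C_2 sends each 3-simplex σ to the alternating sum Σ_i (−1)^i (σ with its i-th vertex removed). For instance
  ∂QRTU = RTU − QTU + QRU − QRT,
  ∂RTUV = TUV − RUV + RTV − RTU.
The 10×5 boundary matrix has rank 4 and Smith normal form diag(1,1,1,1).

Reading off H_k = ker ∂_k / im ∂_{k+1}:

  H_0: rank C_0 − rank ∂_1 = 8 − 4 = 4, and the invariant factors of ∂_1 are all 1, so H_0 = Z^4.
  H_1: rank ker ∂_1 − rank ∂_2 = (10 − 4) − 6 = 0, and the invariant factors of ∂_2 are all 1, so H_1 = 0.
  H_2: rank ker ∂_2 − rank ∂_3 = (10 − 6) − 4 = 0, and the invariant factors of ∂_3 are all 1, so H_2 = 0.
  H_3: rank ker ∂_3 − rank ∂_4 = (5 − 4) − 0 = 1, and there is no ∂_4, so H_3 = Z.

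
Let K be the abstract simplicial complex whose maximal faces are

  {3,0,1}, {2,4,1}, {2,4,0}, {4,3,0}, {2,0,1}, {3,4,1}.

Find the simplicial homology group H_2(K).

H_2 = Z.

We work with the vertex ordering 0 < 1 < 2 < 3 < 4. The simplices of K, each written with vertices in increasing order, are:

  0-simplices (5): [0], [1], [2], [3], [4]
  1-simplices (9): [0,1], [0,2], [0,3], [0,4], [1,2], [1,3], [1,4], [2,4], [3,4]
  2-simplices (6): [0,1,2], [0,1,3], [0,2,4], [0,3,4], [1,2,4], [1,3,4]

Hence C_0 ≅ Z^5, C_1 ≅ Z^9, C_2 ≅ Z^6.

The boundary map ∂_1: C_1 → C_0 maps an edge to its endpoints' difference, ∂[p,q] = q − p.
The 5×9 boundary matrix has rank 4 and Smith normal form diag(1,1,1,1).

The boundary map ∂_2: C_2 → C_1 maps a triangle to the signed sum of its edges. For instance
  ∂[0,3,4] = [3,4] − [0,4] + [0,3],
  ∂[0,1,2] = [1,2] − [0,2] + [0,1].
The 9×6 boundary matrix has rank 5 and Smith normal form diag(1,1,1,1,1).

Now H_k = ker ∂_k / im ∂_{k+1}, so:

  H_2: rank ker ∂_2 − rank ∂_3 = (6 − 5) − 0 = 1, and there is no ∂_3, so H_2 = Z.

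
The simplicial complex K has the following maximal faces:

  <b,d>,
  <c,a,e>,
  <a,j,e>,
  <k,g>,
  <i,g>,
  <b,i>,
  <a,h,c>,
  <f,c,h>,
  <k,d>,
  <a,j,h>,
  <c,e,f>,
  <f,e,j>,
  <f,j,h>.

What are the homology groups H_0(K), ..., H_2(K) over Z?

H_0 = Z^2,  H_1 = Z,  H_2 = Z.

We work with the vertex ordering a < b < c < d < e < f < g < h < i < j < k. The simplices of K, each written with vertices in increasing order, are:

  0-simplices (11): a, b, c, d, e, f, g, h, i, j, k
  1-simplices (17): ac, ae, ah, aj, bd, bi, ce, cf, ch, dk, ef, ej, fh, fj, gi, gk, hj
  2-simplices (8): ace, ach, aej, ahj, cef, cfh, efj, fhj

so the chain groups are C_0 ≅ Z^11, C_1 ≅ Z^17, C_2 ≅ Z^8.

The boundary map ∂_1: C_1 → C_0 is given by ∂[p,q] = [q] − [p]. For instance
  ∂dk = k − d.
As a 11×17 matrix over Z this has rank 9, with invariant factors (1,1,1,1,1,1,1,1,1).

The boundary map ∂_2: C_2 → C_1 maps a triangle to the signed sum of its edges. For instance
  ∂ace = ce − ae + ac,
  ∂cfh = fh − ch + cf.
The resulting 17×8 matrix has rank 7, and its Smith normal form has invariant factors (1,1,1,1,1,1,1).

Now H_k = ker ∂_k / im ∂_{k+1}, so:

  H_0: rank C_0 − rank ∂_1 = 11 − 9 = 2, and the invariant factors of ∂_1 are all 1, so H_0 ≅ Z^2.
  H_1: rank ker ∂_1 − rank ∂_2 = (17 − 9) − 7 = 1, and the invariant factors of ∂_2 are all 1, so H_1 ≅ Z.
  H_2: rank ker ∂_2 − rank ∂_3 = (8 − 7) − 0 = 1, and there is no ∂_3, so H_2 ≅ Z.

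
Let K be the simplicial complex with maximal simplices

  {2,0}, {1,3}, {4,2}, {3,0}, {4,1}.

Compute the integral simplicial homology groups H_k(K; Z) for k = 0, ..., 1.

H_0 = Z,  H_1 = Z.

K has 5 vertices, 5 edges.
rank ∂_0 = 0, rank ∂_1 = 4 ⇒ b_0 = 5 − 0 − 4 = 1; all invariant factors of ∂_1 are 1 so no torsion. So H_0 ≅ Z.
rank ∂_1 = 4, rank ∂_2 = 0 ⇒ b_1 = 5 − 4 − 0 = 1. So H_1 ≅ Z.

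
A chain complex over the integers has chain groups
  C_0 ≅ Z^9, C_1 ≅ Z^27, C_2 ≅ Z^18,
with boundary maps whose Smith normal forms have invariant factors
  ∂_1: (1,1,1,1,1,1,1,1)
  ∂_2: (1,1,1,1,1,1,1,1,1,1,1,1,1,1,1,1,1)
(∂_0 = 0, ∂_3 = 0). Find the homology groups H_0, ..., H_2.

H_0 ≅ Z,  H_1 ≅ Z^2,  H_2 ≅ Z.

H_0: b_0 = 9 − 0 − 8 = 1; torsion from ∂_1 factors > 1: none. So H_0 ≅ Z.
H_1: b_1 = 27 − 8 − 17 = 2; torsion from ∂_2 factors > 1: none. So H_1 ≅ Z^2.
H_2: b_2 = 18 − 17 − 0 = 1; torsion from ∂_3 factors > 1: none. So H_2 ≅ Z.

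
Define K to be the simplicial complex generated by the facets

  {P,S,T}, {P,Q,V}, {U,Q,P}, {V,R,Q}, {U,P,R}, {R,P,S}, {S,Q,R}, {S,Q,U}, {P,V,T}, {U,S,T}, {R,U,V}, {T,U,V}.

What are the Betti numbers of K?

K has 7 vertices, 18 edges, 12 triangles.
rank ∂_0 = 0, rank ∂_1 = 6 ⇒ b_0 = 7 − 0 − 6 = 1; all invariant factors of ∂_1 are 1 so no torsion. So H_0 = Z.
rank ∂_1 = 6, rank ∂_2 = 12 ⇒ b_1 = 18 − 6 − 12 = 0; ∂_2 has invariant factor(s) [2] giving torsion. So H_1 = Z/2Z.
rank ∂_2 = 12, rank ∂_3 = 0 ⇒ b_2 = 12 − 12 − 0 = 0. So H_2 = 0.

b_0 = 1, b_1 = 0, b_2 = 0.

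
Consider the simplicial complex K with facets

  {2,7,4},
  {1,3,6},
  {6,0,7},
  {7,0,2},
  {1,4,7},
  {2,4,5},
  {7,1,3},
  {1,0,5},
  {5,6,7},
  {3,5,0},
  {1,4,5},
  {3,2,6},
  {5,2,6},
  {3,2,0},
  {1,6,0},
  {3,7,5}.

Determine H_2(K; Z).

H_2 ≅ Z.

K has 8 vertices, 24 edges, 16 triangles.
rank ∂_2 = 15, rank ∂_3 = 0 ⇒ b_2 = 16 − 15 − 0 = 1. So H_2 ≅ Z.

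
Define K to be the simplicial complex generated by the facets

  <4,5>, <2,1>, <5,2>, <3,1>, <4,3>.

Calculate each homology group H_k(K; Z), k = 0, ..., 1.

Take the total order 1 < 2 < 3 < 4 < 5 on the vertex set. Then K (dimension 1) consists of the simplices:

  0-simplices (5): [1], [2], [3], [4], [5]
  1-simplices (5): [1,2], [1,3], [2,5], [3,4], [4,5]

so the chain groups are C_0 ≅ Z^5, C_1 ≅ Z^5.

∂_1: C_1 → C_0 maps an edge to its endpoints' difference, ∂[p,q] = q − p. For instance
  ∂[2,5] = [5] − [2].
The resulting 5×5 matrix has rank 4, and its Smith normal form has invariant factors (1,1,1,1).

From H_k ≅ ker(∂_k) / im(∂_{k+1}) we obtain:

  H_0: rank C_0 − rank ∂_1 = 5 − 4 = 1, and the invariant factors of ∂_1 are all 1, so H_0 ≅ Z.
  H_1: rank ker ∂_1 − rank ∂_2 = (5 − 4) − 0 = 1, and there is no ∂_2, so H_1 ≅ Z.

(K is a triangulation of the circle S^1.)

H_0 = Z,  H_1 = Z.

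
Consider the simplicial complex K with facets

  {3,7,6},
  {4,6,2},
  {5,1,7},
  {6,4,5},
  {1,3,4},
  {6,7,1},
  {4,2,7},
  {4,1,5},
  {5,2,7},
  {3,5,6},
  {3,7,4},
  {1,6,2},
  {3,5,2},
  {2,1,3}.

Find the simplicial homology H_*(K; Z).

Fix the vertex order 1 < 2 < 3 < 4 < 5 < 6 < 7 and write every simplex with vertices in increasing order. Then dim K = 2 and the simplices of K are:

  0-simplices (7): [1], [2], [3], [4], [5], [6], [7]
  1-simplices (21): [1,2], [1,3], [1,4], [1,5], [1,6], [1,7], [2,3], [2,4], [2,5], [2,6], [2,7], [3,4], [3,5], [3,6], [3,7], [4,5], [4,6], [4,7], [5,6], [5,7], [6,7]
  2-simplices (14): [1,2,3], [1,2,6], [1,3,4], [1,4,5], [1,5,7], [1,6,7], [2,3,5], [2,4,6], [2,4,7], [2,5,7], [3,4,7], [3,5,6], [3,6,7], [4,5,6]

so the chain groups are C_0 ≅ Z^7, C_1 ≅ Z^21, C_2 ≅ Z^14.

Boundary ∂_1: C_1 → C_0 is given by ∂[p,q] = [q] − [p]. For instance
  ∂[1,6] = [6] − [1].
This gives a 7×21 integer matrix of rank 6; reducing to Smith normal form yields diagonal entries (1,1,1,1,1,1).

∂_2: C_2 → C_1 sends each 2-simplex [p,q,r] to [q,r] − [p,r] + [p,q]. For instance
  ∂[1,2,3] = [2,3] − [1,3] + [1,2],
  ∂[1,4,5] = [4,5] − [1,5] + [1,4].
The resulting 21×14 matrix has rank 13, and its Smith normal form has invariant factors (1,1,1,1,1,1,1,1,1,1,1,1,1).

Computing H_k = (kernel of ∂_k) / (image of ∂_{k+1}):

  H_0: rank C_0 − rank ∂_1 = 7 − 6 = 1, and the invariant factors of ∂_1 are all 1, so H_0 ≅ Z.
  H_1: rank ker ∂_1 − rank ∂_2 = (21 − 6) − 13 = 2, and the invariant factors of ∂_2 are all 1, so H_1 ≅ Z^2.
  H_2: rank ker ∂_2 − rank ∂_3 = (14 − 13) − 0 = 1, and there is no ∂_3, so H_2 ≅ Z.

H_0 = Z,  H_1 = Z^2,  H_2 = Z.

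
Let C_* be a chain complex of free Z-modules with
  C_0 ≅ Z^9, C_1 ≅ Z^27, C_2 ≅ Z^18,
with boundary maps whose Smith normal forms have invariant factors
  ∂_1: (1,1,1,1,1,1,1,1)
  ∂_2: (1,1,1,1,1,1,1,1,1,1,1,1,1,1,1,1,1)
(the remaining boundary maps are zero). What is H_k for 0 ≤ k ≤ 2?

H_0 ≅ Z,  H_1 ≅ Z^2,  H_2 ≅ Z.

H_0: b_0 = 9 − 0 − 8 = 1; torsion from ∂_1 factors > 1: none. So H_0 ≅ Z.
H_1: b_1 = 27 − 8 − 17 = 2; torsion from ∂_2 factors > 1: none. So H_1 ≅ Z^2.
H_2: b_2 = 18 − 17 − 0 = 1; torsion from ∂_3 factors > 1: none. So H_2 ≅ Z.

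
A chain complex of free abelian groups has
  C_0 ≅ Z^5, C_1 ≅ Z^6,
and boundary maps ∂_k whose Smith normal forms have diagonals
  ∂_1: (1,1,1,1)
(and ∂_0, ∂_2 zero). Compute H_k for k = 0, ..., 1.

H_0: b_0 = 5 − 0 − 4 = 1; torsion from ∂_1 factors > 1: none. So H_0 ≅ Z.
H_1: b_1 = 6 − 4 − 0 = 2; torsion from ∂_2 factors > 1: none. So H_1 ≅ Z^2.

H_0 ≅ Z,  H_1 ≅ Z^2.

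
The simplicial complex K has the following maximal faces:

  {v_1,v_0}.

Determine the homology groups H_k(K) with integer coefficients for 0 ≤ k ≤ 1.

H_0 = Z,  H_1 = 0.

We work with the vertex ordering v_0 < v_1. The simplices of K, each written with vertices in increasing order, are:

  0-simplices (2): [v_0], [v_1]
  1-simplices (1): [v_0,v_1]

Hence C_0 ≅ Z^2, C_1 ≅ Z^1.

The boundary map ∂_1: C_1 → C_0 maps an edge to its endpoints' difference, ∂[p,q] = q − p.
As a 2×1 matrix over Z this has rank 1, with invariant factors (1).

Computing H_k = (kernel of ∂_k) / (image of ∂_{k+1}):

  H_0: rank C_0 − rank ∂_1 = 2 − 1 = 1, and the invariant factors of ∂_1 are all 1, so H_0 ≅ Z.
  H_1: rank ker ∂_1 − rank ∂_2 = (1 − 1) − 0 = 0, and there is no ∂_2, so H_1 ≅ 0.

As a check, the Euler characteristic is 2 − 1 = 1, which agrees with 1 − 0 = 1.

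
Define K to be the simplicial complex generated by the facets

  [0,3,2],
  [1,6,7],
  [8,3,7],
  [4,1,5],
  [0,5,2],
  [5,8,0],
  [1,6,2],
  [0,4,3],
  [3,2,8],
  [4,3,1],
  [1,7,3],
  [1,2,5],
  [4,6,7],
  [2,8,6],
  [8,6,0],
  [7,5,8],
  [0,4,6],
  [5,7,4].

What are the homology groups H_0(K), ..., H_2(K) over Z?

H_0 = Z,  H_1 = Z ⊕ Z_2,  H_2 = 0.

K has 9 vertices, 27 edges, 18 triangles.
rank ∂_0 = 0, rank ∂_1 = 8 ⇒ b_0 = 9 − 0 − 8 = 1; all invariant factors of ∂_1 are 1 so no torsion. So H_0 = Z.
rank ∂_1 = 8, rank ∂_2 = 18 ⇒ b_1 = 27 − 8 − 18 = 1; ∂_2 has invariant factor(s) [2] giving torsion. So H_1 = Z ⊕ Z_2.
rank ∂_2 = 18, rank ∂_3 = 0 ⇒ b_2 = 18 − 18 − 0 = 0. So H_2 = 0.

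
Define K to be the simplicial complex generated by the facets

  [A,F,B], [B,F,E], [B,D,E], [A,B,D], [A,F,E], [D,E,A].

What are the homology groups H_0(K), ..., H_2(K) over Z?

We work with the vertex ordering A < B < D < E < F. The simplices of K, each written with vertices in increasing order, are:

  0-simplices (5): A, B, D, E, F
  1-simplices (9): AB, AD, AE, AF, BD, BE, BF, DE, EF
  2-simplices (6): ABD, ABF, ADE, AEF, BDE, BEF

giving chain groups C_0 ≅ Z^5, C_1 ≅ Z^9, C_2 ≅ Z^6.

The boundary map ∂_1: C_1 → C_0 maps an edge to its endpoints' difference, ∂[p,q] = q − p. For instance
  ∂BF = F − B.
As a 5×9 matrix over Z this has rank 4, with invariant factors (1,1,1,1).

Boundary ∂_2: C_2 → C_1 sends each 2-simplex [p,q,r] to [q,r] − [p,r] + [p,q]. For instance
  ∂ABF = BF − AF + AB,
  ∂ADE = DE − AE + AD.
The 9×6 boundary matrix has rank 5 and Smith normal form diag(1,1,1,1,1).

Computing H_k = (kernel of ∂_k) / (image of ∂_{k+1}):

  H_0: rank C_0 − rank ∂_1 = 5 − 4 = 1, and the invariant factors of ∂_1 are all 1, so H_0 = Z.
  H_1: rank ker ∂_1 − rank ∂_2 = (9 − 4) − 5 = 0, and the invariant factors of ∂_2 are all 1, so H_1 = 0.
  H_2: rank ker ∂_2 − rank ∂_3 = (6 − 5) − 0 = 1, and there is no ∂_3, so H_2 = Z.

As a check, the Euler characteristic is 5 − 9 + 6 = 2, which agrees with 1 − 0 + 1 = 2.

H_0 ≅ Z,  H_1 = 0,  H_2 ≅ Z.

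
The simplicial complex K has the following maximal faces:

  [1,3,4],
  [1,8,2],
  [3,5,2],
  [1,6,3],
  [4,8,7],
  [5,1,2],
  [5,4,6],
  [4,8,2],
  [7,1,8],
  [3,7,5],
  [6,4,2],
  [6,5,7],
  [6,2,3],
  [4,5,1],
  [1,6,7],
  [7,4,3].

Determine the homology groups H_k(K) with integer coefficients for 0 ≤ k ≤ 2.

Fix the vertex order 1 < 2 < 3 < 4 < 5 < 6 < 7 < 8 and write every simplex with vertices in increasing order. Then dim K = 2 and the simplices of K are:

  0-simplices (8): [1], [2], [3], [4], [5], [6], [7], [8]
  1-simplices (24): (24 of them)
  2-simplices (16): [1,2,5], [1,2,8], [1,3,4], [1,3,6], [1,4,5], [1,6,7], [1,7,8], [2,3,5], [2,3,6], [2,4,6], [2,4,8], [3,4,7], [3,5,7], [4,5,6], [4,7,8], [5,6,7]

Hence C_0 ≅ Z^8, C_1 ≅ Z^24, C_2 ≅ Z^16.

Boundary ∂_1: C_1 → C_0 sends each edge [p,q] (with p < q) to q − p. For instance
  ∂[1,8] = [8] − [1].
This gives a 8×24 integer matrix of rank 7; reducing to Smith normal form yields diagonal entries (1,1,1,1,1,1,1).

The boundary map ∂_2: C_2 → C_1 acts by ∂[p,q,r] = [q,r] − [p,r] + [p,q]. For instance
  ∂[1,2,5] = [2,5] − [1,5] + [1,2],
  ∂[2,4,6] = [4,6] − [2,6] + [2,4].
The resulting 24×16 matrix has rank 15, and its Smith normal form has invariant factors (1,1,1,1,1,1,1,1,1,1,1,1,1,1,1).

Now H_k = ker ∂_k / im ∂_{k+1}, so:

  H_0: rank C_0 − rank ∂_1 = 8 − 7 = 1, and the invariant factors of ∂_1 are all 1, so H_0 ≅ Z.
  H_1: rank ker ∂_1 − rank ∂_2 = (24 − 7) − 15 = 2, and the invariant factors of ∂_2 are all 1, so H_1 ≅ Z^2.
  H_2: rank ker ∂_2 − rank ∂_3 = (16 − 15) − 0 = 1, and there is no ∂_3, so H_2 ≅ Z.

H_0 = Z,  H_1 = Z^2,  H_2 = Z.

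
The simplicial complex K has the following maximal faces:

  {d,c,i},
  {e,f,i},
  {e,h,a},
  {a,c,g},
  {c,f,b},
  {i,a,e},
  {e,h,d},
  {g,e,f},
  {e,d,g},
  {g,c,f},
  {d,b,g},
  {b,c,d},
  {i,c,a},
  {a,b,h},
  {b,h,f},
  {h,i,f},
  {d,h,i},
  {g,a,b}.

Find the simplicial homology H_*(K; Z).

We work with the vertex ordering a < b < c < d < e < f < g < h < i. The simplices of K, each written with vertices in increasing order, are:

  0-simplices (9): a, b, c, d, e, f, g, h, i
  1-simplices (27): ab, ac, ae, ag, ah, ai, bc, bd, bf, bg, bh, cd, cf, cg, ci, de, dg, dh, di, ef, eg, eh, ei, fg, fh, fi, hi
  2-simplices (18): abg, abh, acg, aci, aeh, aei, bcd, bcf, bdg, bfh, cdi, cfg, deg, deh, dhi, efg, efi, fhi

Hence C_0 ≅ Z^9, C_1 ≅ Z^27, C_2 ≅ Z^18.

∂_1: C_1 → C_0 sends each edge [p,q] (with p < q) to q − p.
The 9×27 boundary matrix has rank 8 and Smith normal form diag(1,1,1,1,1,1,1,1).

∂_2: C_2 → C_1 sends each 2-simplex [p,q,r] to [q,r] − [p,r] + [p,q]. For instance
  ∂abh = bh − ah + ab,
  ∂deh = eh − dh + de.
As a 27×18 matrix over Z this has rank 18, with invariant factors (1,1,1,1,1,1,1,1,1,1,1,1,1,1,1,1,1,2).

Computing H_k = (kernel of ∂_k) / (image of ∂_{k+1}):

  H_0: rank C_0 − rank ∂_1 = 9 − 8 = 1, and the invariant factors of ∂_1 are all 1, so H_0 ≅ Z.
  H_1: rank ker ∂_1 − rank ∂_2 = (27 − 8) − 18 = 1, and ∂_2 has invariant factor 2 > 1, so H_1 ≅ Z ⊕ Z/2.
  H_2: rank ker ∂_2 − rank ∂_3 = (18 − 18) − 0 = 0, and there is no ∂_3, so H_2 ≅ 0.

As a check, the Euler characteristic is 9 − 27 + 18 = 0, which agrees with 1 − 1 + 0 = 0.

H_0 = Z,  H_1 = Z ⊕ Z/2,  H_2 = 0.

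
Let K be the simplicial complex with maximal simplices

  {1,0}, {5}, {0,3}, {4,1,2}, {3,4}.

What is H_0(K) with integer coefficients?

H_0 = Z^2.

Take the total order 0 < 1 < 2 < 3 < 4 < 5 on the vertex set. Then K (dimension 2) consists of the simplices:

  0-simplices (6): [0], [1], [2], [3], [4], [5]
  1-simplices (6): [0,1], [0,3], [1,2], [1,4], [2,4], [3,4]
  2-simplices (1): [1,2,4]

giving chain groups C_0 ≅ Z^6, C_1 ≅ Z^6, C_2 ≅ Z^1.

The boundary map ∂_1: C_1 → C_0 maps an edge to its endpoints' difference, ∂[p,q] = q − p.
The resulting 6×6 matrix has rank 4, and its Smith normal form has invariant factors (1,1,1,1).

Boundary ∂_2: C_2 → C_1 sends each 2-simplex [p,q,r] to [q,r] − [p,r] + [p,q]. For instance
  ∂[1,2,4] = [2,4] − [1,4] + [1,2].
This gives a 6×1 integer matrix of rank 1; reducing to Smith normal form yields diagonal entries (1).

Reading off H_k = ker ∂_k / im ∂_{k+1}:

  H_0: rank C_0 − rank ∂_1 = 6 − 4 = 2, and the invariant factors of ∂_1 are all 1, so H_0 = Z^2.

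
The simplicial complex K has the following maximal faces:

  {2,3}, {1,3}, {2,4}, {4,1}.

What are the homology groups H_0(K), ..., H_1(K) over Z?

Fix the vertex order 1 < 2 < 3 < 4 and write every simplex with vertices in increasing order. Then dim K = 1 and the simplices of K are:

  0-simplices (4): [1], [2], [3], [4]
  1-simplices (4): [1,3], [1,4], [2,3], [2,4]

so the chain groups are C_0 ≅ Z^4, C_1 ≅ Z^4.

Boundary ∂_1: C_1 → C_0 maps an edge to its endpoints' difference, ∂[p,q] = q − p. For instance
  ∂[2,4] = [4] − [2].
This gives a 4×4 integer matrix of rank 3; reducing to Smith normal form yields diagonal entries (1,1,1).

Reading off H_k = ker ∂_k / im ∂_{k+1}:

  H_0: rank C_0 − rank ∂_1 = 4 − 3 = 1, and the invariant factors of ∂_1 are all 1, so H_0 ≅ Z.
  H_1: rank ker ∂_1 − rank ∂_2 = (4 − 3) − 0 = 1, and there is no ∂_2, so H_1 ≅ Z.

H_0 ≅ Z,  H_1 ≅ Z.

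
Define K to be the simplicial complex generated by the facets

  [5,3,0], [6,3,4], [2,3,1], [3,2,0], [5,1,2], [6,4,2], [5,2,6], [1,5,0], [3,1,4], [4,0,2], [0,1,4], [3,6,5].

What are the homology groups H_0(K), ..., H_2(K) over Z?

We work with the vertex ordering 0 < 1 < 2 < 3 < 4 < 5 < 6. The simplices of K, each written with vertices in increasing order, are:

  0-simplices (7): [0], [1], [2], [3], [4], [5], [6]
  1-simplices (18): [0,1], [0,2], [0,3], [0,4], [0,5], [1,2], [1,3], [1,4], [1,5], [2,3], [2,4], [2,5], [2,6], [3,4], [3,5], [3,6], [4,6], [5,6]
  2-simplices (12): [0,1,4], [0,1,5], [0,2,3], [0,2,4], [0,3,5], [1,2,3], [1,2,5], [1,3,4], [2,4,6], [2,5,6], [3,4,6], [3,5,6]

so the chain groups are C_0 ≅ Z^7, C_1 ≅ Z^18, C_2 ≅ Z^12.

Boundary ∂_1: C_1 → C_0 is given by ∂[p,q] = [q] − [p].
The resulting 7×18 matrix has rank 6, and its Smith normal form has invariant factors (1,1,1,1,1,1).

The boundary map ∂_2: C_2 → C_1 acts by ∂[p,q,r] = [q,r] − [p,r] + [p,q]. For instance
  ∂[0,3,5] = [3,5] − [0,5] + [0,3],
  ∂[3,5,6] = [5,6] − [3,6] + [3,5].
The resulting 18×12 matrix has rank 12, and its Smith normal form has invariant factors (1,1,1,1,1,1,1,1,1,1,1,2).

Computing H_k = (kernel of ∂_k) / (image of ∂_{k+1}):

  H_0: rank C_0 − rank ∂_1 = 7 − 6 = 1, and the invariant factors of ∂_1 are all 1, so H_0 = Z.
  H_1: rank ker ∂_1 − rank ∂_2 = (18 − 6) − 12 = 0, and ∂_2 has invariant factor 2 > 1, so H_1 = Z/2.
  H_2: rank ker ∂_2 − rank ∂_3 = (12 − 12) − 0 = 0, and there is no ∂_3, so H_2 = 0.

H_0 ≅ Z,  H_1 ≅ Z/2,  H_2 = 0.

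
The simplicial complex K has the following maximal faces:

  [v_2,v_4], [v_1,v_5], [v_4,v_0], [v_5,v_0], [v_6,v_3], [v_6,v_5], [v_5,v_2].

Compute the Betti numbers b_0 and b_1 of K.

Take the total order v_0 < v_1 < v_2 < v_3 < v_4 < v_5 < v_6 on the vertex set. Then K (dimension 1) consists of the simplices:

  0-simplices (7): [v_0], [v_1], [v_2], [v_3], [v_4], [v_5], [v_6]
  1-simplices (7): [v_0,v_4], [v_0,v_5], [v_1,v_5], [v_2,v_4], [v_2,v_5], [v_3,v_6], [v_5,v_6]

giving chain groups C_0 ≅ Z^7, C_1 ≅ Z^7.

The boundary map ∂_1: C_1 → C_0 is given by ∂[p,q] = [q] − [p]. For instance
  ∂[v_5,v_6] = [v_6] − [v_5].
As a 7×7 matrix over Z this has rank 6, with invariant factors (1,1,1,1,1,1).

Computing H_k = (kernel of ∂_k) / (image of ∂_{k+1}):

  H_0: rank C_0 − rank ∂_1 = 7 − 6 = 1, and the invariant factors of ∂_1 are all 1, so H_0 ≅ Z.
  H_1: rank ker ∂_1 − rank ∂_2 = (7 − 6) − 0 = 1, and there is no ∂_2, so H_1 ≅ Z.

Hence the Betti numbers are b_0 = 1, b_1 = 1.

b_0 = 1, b_1 = 1.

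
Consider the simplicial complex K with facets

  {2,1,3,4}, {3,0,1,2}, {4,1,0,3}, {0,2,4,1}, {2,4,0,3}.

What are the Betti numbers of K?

b_0 = 1, b_1 = 0, b_2 = 0, b_3 = 1.

Order the vertices as 0 < 1 < 2 < 3 < 4. Listing each simplex with vertices in this order, K has dimension 3 with simplices:

  0-simplices (5): [0], [1], [2], [3], [4]
  1-simplices (10): [0,1], [0,2], [0,3], [0,4], [1,2], [1,3], [1,4], [2,3], [2,4], [3,4]
  2-simplices (10): [0,1,2], [0,1,3], [0,1,4], [0,2,3], [0,2,4], [0,3,4], [1,2,3], [1,2,4], [1,3,4], [2,3,4]
  3-simplices (5): [0,1,2,3], [0,1,2,4], [0,1,3,4], [0,2,3,4], [1,2,3,4]

so the chain groups are C_0 ≅ Z^5, C_1 ≅ Z^10, C_2 ≅ Z^10, C_3 ≅ Z^5.

Boundary ∂_1: C_1 → C_0 maps an edge to its endpoints' difference, ∂[p,q] = q − p. For instance
  ∂[2,4] = [4] − [2].
The resulting 5×10 matrix has rank 4, and its Smith normal form has invariant factors (1,1,1,1).

Boundary ∂_2: C_2 → C_1 sends each 2-simplex [p,q,r] to [q,r] − [p,r] + [p,q]. For instance
  ∂[2,3,4] = [3,4] − [2,4] + [2,3],
  ∂[0,1,3] = [1,3] − [0,3] + [0,1].
The 10×10 boundary matrix has rank 6 and Smith normal form diag(1,1,1,1,1,1).

Boundary ∂_3: C_3 → C_2 sends each 3-simplex σ to the alternating sum Σ_i (−1)^i (σ with its i-th vertex removed). For instance
  ∂[1,2,3,4] = [2,3,4] − [1,3,4] + [1,2,4] − [1,2,3],
  ∂[0,1,2,3] = [1,2,3] − [0,2,3] + [0,1,3] − [0,1,2].
The 10×5 boundary matrix has rank 4 and Smith normal form diag(1,1,1,1).

Reading off H_k = ker ∂_k / im ∂_{k+1}:

  H_0: rank C_0 − rank ∂_1 = 5 − 4 = 1, and the invariant factors of ∂_1 are all 1, so H_0 ≅ Z.
  H_1: rank ker ∂_1 − rank ∂_2 = (10 − 4) − 6 = 0, and the invariant factors of ∂_2 are all 1, so H_1 ≅ 0.
  H_2: rank ker ∂_2 − rank ∂_3 = (10 − 6) − 4 = 0, and the invariant factors of ∂_3 are all 1, so H_2 ≅ 0.
  H_3: rank ker ∂_3 − rank ∂_4 = (5 − 4) − 0 = 1, and there is no ∂_4, so H_3 ≅ Z.

(K is a triangulation of the 3-sphere S^3.)

Hence the Betti numbers are b_0 = 1, b_1 = 0, b_2 = 0, b_3 = 1.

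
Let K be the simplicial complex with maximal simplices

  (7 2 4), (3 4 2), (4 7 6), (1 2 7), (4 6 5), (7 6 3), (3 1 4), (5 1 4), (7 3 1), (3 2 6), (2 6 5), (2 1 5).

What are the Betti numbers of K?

Fix the vertex order 1 < 2 < 3 < 4 < 5 < 6 < 7 and write every simplex with vertices in increasing order. Then dim K = 2 and the simplices of K are:

  0-simplices (7): [1], [2], [3], [4], [5], [6], [7]
  1-simplices (18): [1,2], [1,3], [1,4], [1,5], [1,7], [2,3], [2,4], [2,5], [2,6], [2,7], [3,4], [3,6], [3,7], [4,5], [4,6], [4,7], [5,6], [6,7]
  2-simplices (12): [1,2,5], [1,2,7], [1,3,4], [1,3,7], [1,4,5], [2,3,4], [2,3,6], [2,4,7], [2,5,6], [3,6,7], [4,5,6], [4,6,7]

giving chain groups C_0 ≅ Z^7, C_1 ≅ Z^18, C_2 ≅ Z^12.

The boundary map ∂_1: C_1 → C_0 is given by ∂[p,q] = [q] − [p]. For instance
  ∂[4,5] = [5] − [4].
As a 7×18 matrix over Z this has rank 6, with invariant factors (1,1,1,1,1,1).

Boundary ∂_2: C_2 → C_1 acts by ∂[p,q,r] = [q,r] − [p,r] + [p,q]. For instance
  ∂[2,4,7] = [4,7] − [2,7] + [2,4],
  ∂[1,2,5] = [2,5] − [1,5] + [1,2].
As a 18×12 matrix over Z this has rank 12, with invariant factors (1,1,1,1,1,1,1,1,1,1,1,2).

Now H_k = ker ∂_k / im ∂_{k+1}, so:

  H_0: rank C_0 − rank ∂_1 = 7 − 6 = 1, and the invariant factors of ∂_1 are all 1, so H_0 = Z.
  H_1: rank ker ∂_1 − rank ∂_2 = (18 − 6) − 12 = 0, and ∂_2 has invariant factor 2 > 1, so H_1 = Z/2.
  H_2: rank ker ∂_2 − rank ∂_3 = (12 − 12) − 0 = 0, and there is no ∂_3, so H_2 = 0.

As a check, the Euler characteristic is 7 − 18 + 12 = 1, which agrees with 1 − 0 + 0 = 1.

Hence the Betti numbers are b_0 = 1, b_1 = 0, b_2 = 0.

b_0 = 1, b_1 = 0, b_2 = 0.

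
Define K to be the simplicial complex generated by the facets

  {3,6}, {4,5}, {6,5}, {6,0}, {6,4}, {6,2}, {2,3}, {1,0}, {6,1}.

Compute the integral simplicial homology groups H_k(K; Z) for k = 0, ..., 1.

Order the vertices as 0 < 1 < 2 < 3 < 4 < 5 < 6. Listing each simplex with vertices in this order, K has dimension 1 with simplices:

  0-simplices (7): [0], [1], [2], [3], [4], [5], [6]
  1-simplices (9): [0,1], [0,6], [1,6], [2,3], [2,6], [3,6], [4,5], [4,6], [5,6]

so the chain groups are C_0 ≅ Z^7, C_1 ≅ Z^9.

∂_1: C_1 → C_0 is given by ∂[p,q] = [q] − [p]. For instance
  ∂[3,6] = [6] − [3].
As a 7×9 matrix over Z this has rank 6, with invariant factors (1,1,1,1,1,1).

Now H_k = ker ∂_k / im ∂_{k+1}, so:

  H_0: rank C_0 − rank ∂_1 = 7 − 6 = 1, and the invariant factors of ∂_1 are all 1, so H_0 ≅ Z.
  H_1: rank ker ∂_1 − rank ∂_2 = (9 − 6) − 0 = 3, and there is no ∂_2, so H_1 ≅ Z^3.

(K is a triangulation of a wedge of 3 circles.)

H_0 ≅ Z,  H_1 ≅ Z^3.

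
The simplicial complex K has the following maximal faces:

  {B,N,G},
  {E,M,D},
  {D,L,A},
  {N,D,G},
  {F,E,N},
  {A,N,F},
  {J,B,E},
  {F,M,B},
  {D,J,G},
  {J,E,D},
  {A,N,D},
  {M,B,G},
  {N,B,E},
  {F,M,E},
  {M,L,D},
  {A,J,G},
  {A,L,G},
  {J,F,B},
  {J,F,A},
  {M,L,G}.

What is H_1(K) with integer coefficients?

H_1 ≅ Z ⊕ Z_2.

Take the total order A < B < D < E < F < G < J < L < M < N on the vertex set. Then K (dimension 2) consists of the simplices:

  0-simplices (10): A, B, D, E, F, G, J, L, M, N
  1-simplices (30): AD, AF, AG, AJ, AL, AN, BE, BF, BG, BJ, BM, BN, DE, DG, DJ, DL, DM, DN, EF, EJ, EM, EN, FJ, FM, FN, GJ, GL, GM, GN, LM
  2-simplices (20): ADL, ADN, AFJ, AFN, AGJ, AGL, BEJ, BEN, BFJ, BFM, BGM, BGN, DEJ, DEM, DGJ, DGN, DLM, EFM, EFN, GLM

so the chain groups are C_0 ≅ Z^10, C_1 ≅ Z^30, C_2 ≅ Z^20.

∂_1: C_1 → C_0 maps an edge to its endpoints' difference, ∂[p,q] = q − p. For instance
  ∂EF = F − E.
The 10×30 boundary matrix has rank 9 and Smith normal form diag(1,1,1,1,1,1,1,1,1).

The boundary map ∂_2: C_2 → C_1 sends each 2-simplex [p,q,r] to [q,r] − [p,r] + [p,q]. For instance
  ∂DEM = EM − DM + DE,
  ∂EFN = FN − EN + EF.
This gives a 30×20 integer matrix of rank 20; reducing to Smith normal form yields diagonal entries (1,1,1,1,1,1,1,1,1,1,1,1,1,1,1,1,1,1,1,2).

Reading off H_k = ker ∂_k / im ∂_{k+1}:

  H_1: rank ker ∂_1 − rank ∂_2 = (30 − 9) − 20 = 1, and ∂_2 has invariant factor 2 > 1, so H_1 = Z ⊕ Z_2.

(K is a triangulation of the Klein bottle.)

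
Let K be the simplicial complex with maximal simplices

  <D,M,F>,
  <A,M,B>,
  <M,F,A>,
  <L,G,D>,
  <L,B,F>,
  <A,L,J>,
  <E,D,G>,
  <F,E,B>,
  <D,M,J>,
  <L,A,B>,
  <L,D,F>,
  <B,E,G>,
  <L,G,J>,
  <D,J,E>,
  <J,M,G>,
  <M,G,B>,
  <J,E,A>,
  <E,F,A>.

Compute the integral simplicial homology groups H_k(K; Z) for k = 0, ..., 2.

We work with the vertex ordering A < B < D < E < F < G < J < L < M. The simplices of K, each written with vertices in increasing order, are:

  0-simplices (9): A, B, D, E, F, G, J, L, M
  1-simplices (27): AB, AE, AF, AJ, AL, AM, BE, BF, BG, BL, BM, DE, DF, DG, DJ, DL, DM, EF, EG, EJ, FL, FM, GJ, GL, GM, JL, JM
  2-simplices (18): ABL, ABM, AEF, AEJ, AFM, AJL, BEF, BEG, BFL, BGM, DEG, DEJ, DFL, DFM, DGL, DJM, GJL, GJM

Hence C_0 ≅ Z^9, C_1 ≅ Z^27, C_2 ≅ Z^18.

Boundary ∂_1: C_1 → C_0 is given by ∂[p,q] = [q] − [p].
The 9×27 boundary matrix has rank 8 and Smith normal form diag(1,1,1,1,1,1,1,1).

Boundary ∂_2: C_2 → C_1 maps a triangle to the signed sum of its edges. For instance
  ∂DEJ = EJ − DJ + DE,
  ∂DGL = GL − DL + DG.
The 27×18 boundary matrix has rank 18 and Smith normal form diag(1,1,1,1,1,1,1,1,1,1,1,1,1,1,1,1,1,2).

From H_k ≅ ker(∂_k) / im(∂_{k+1}) we obtain:

  H_0: rank C_0 − rank ∂_1 = 9 − 8 = 1, and the invariant factors of ∂_1 are all 1, so H_0 = Z.
  H_1: rank ker ∂_1 − rank ∂_2 = (27 − 8) − 18 = 1, and ∂_2 has invariant factor 2 > 1, so H_1 = Z ⊕ Z/2Z.
  H_2: rank ker ∂_2 − rank ∂_3 = (18 − 18) − 0 = 0, and there is no ∂_3, so H_2 = 0.

As a check, the Euler characteristic is 9 − 27 + 18 = 0, which agrees with 1 − 1 + 0 = 0.

H_0 = Z,  H_1 = Z ⊕ Z/2Z,  H_2 = 0.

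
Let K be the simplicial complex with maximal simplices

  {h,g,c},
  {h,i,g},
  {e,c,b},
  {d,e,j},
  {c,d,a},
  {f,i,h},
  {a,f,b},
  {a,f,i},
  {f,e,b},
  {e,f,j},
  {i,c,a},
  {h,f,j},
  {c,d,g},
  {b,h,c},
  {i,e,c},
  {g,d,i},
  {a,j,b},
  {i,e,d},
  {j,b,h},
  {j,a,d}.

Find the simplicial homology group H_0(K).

H_0 = Z.

K has 10 vertices, 30 edges, 20 triangles.
rank ∂_0 = 0, rank ∂_1 = 9 ⇒ b_0 = 10 − 0 − 9 = 1; all invariant factors of ∂_1 are 1 so no torsion. So H_0 ≅ Z.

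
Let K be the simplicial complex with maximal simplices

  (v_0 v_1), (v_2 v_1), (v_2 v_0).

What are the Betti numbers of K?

b_0 = 1, b_1 = 1.

Take the total order v_0 < v_1 < v_2 on the vertex set. Then K (dimension 1) consists of the simplices:

  0-simplices (3): [v_0], [v_1], [v_2]
  1-simplices (3): [v_0,v_1], [v_0,v_2], [v_1,v_2]

Hence C_0 ≅ Z^3, C_1 ≅ Z^3.

The boundary map ∂_1: C_1 → C_0 is given by ∂[p,q] = [q] − [p]. For instance
  ∂[v_0,v_2] = [v_2] − [v_0].
This gives a 3×3 integer matrix of rank 2; reducing to Smith normal form yields diagonal entries (1,1).

Reading off H_k = ker ∂_k / im ∂_{k+1}:

  H_0: rank C_0 − rank ∂_1 = 3 − 2 = 1, and the invariant factors of ∂_1 are all 1, so H_0 = Z.
  H_1: rank ker ∂_1 − rank ∂_2 = (3 − 2) − 0 = 1, and there is no ∂_2, so H_1 = Z.

Hence the Betti numbers are b_0 = 1, b_1 = 1.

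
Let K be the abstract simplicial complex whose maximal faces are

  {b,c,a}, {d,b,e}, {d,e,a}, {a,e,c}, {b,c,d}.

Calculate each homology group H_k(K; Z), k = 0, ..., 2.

H_0 = Z,  H_1 = Z,  H_2 = 0.

Take the total order a < b < c < d < e on the vertex set. Then K (dimension 2) consists of the simplices:

  0-simplices (5): a, b, c, d, e
  1-simplices (10): ab, ac, ad, ae, bc, bd, be, cd, ce, de
  2-simplices (5): abc, ace, ade, bcd, bde

giving chain groups C_0 ≅ Z^5, C_1 ≅ Z^10, C_2 ≅ Z^5.

∂_1: C_1 → C_0 is given by ∂[p,q] = [q] − [p].
As a 5×10 matrix over Z this has rank 4, with invariant factors (1,1,1,1).

The boundary map ∂_2: C_2 → C_1 maps a triangle to the signed sum of its edges. For instance
  ∂abc = bc − ac + ab,
  ∂bde = de − be + bd.
The 10×5 boundary matrix has rank 5 and Smith normal form diag(1,1,1,1,1).

Reading off H_k = ker ∂_k / im ∂_{k+1}:

  H_0: rank C_0 − rank ∂_1 = 5 − 4 = 1, and the invariant factors of ∂_1 are all 1, so H_0 = Z.
  H_1: rank ker ∂_1 − rank ∂_2 = (10 − 4) − 5 = 1, and the invariant factors of ∂_2 are all 1, so H_1 = Z.
  H_2: rank ker ∂_2 − rank ∂_3 = (5 − 5) − 0 = 0, and there is no ∂_3, so H_2 = 0.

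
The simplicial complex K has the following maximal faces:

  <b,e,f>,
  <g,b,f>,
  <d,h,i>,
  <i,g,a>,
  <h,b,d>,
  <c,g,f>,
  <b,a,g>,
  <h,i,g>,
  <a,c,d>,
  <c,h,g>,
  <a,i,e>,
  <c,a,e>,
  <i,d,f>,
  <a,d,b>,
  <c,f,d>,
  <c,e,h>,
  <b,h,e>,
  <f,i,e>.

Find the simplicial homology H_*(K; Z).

H_0 ≅ Z,  H_1 ≅ Z^2,  H_2 ≅ Z.

We work with the vertex ordering a < b < c < d < e < f < g < h < i. The simplices of K, each written with vertices in increasing order, are:

  0-simplices (9): a, b, c, d, e, f, g, h, i
  1-simplices (27): ab, ac, ad, ae, ag, ai, bd, be, bf, bg, bh, cd, ce, cf, cg, ch, df, dh, di, ef, eh, ei, fg, fi, gh, gi, hi
  2-simplices (18): abd, abg, acd, ace, aei, agi, bdh, bef, beh, bfg, cdf, ceh, cfg, cgh, dfi, dhi, efi, ghi

giving chain groups C_0 ≅ Z^9, C_1 ≅ Z^27, C_2 ≅ Z^18.

The boundary map ∂_1: C_1 → C_0 maps an edge to its endpoints' difference, ∂[p,q] = q − p.
This gives a 9×27 integer matrix of rank 8; reducing to Smith normal form yields diagonal entries (1,1,1,1,1,1,1,1).

The boundary map ∂_2: C_2 → C_1 sends each 2-simplex [p,q,r] to [q,r] − [p,r] + [p,q]. For instance
  ∂cdf = df − cf + cd,
  ∂dhi = hi − di + dh.
The 27×18 boundary matrix has rank 17 and Smith normal form diag(1,1,1,1,1,1,1,1,1,1,1,1,1,1,1,1,1).

Now H_k = ker ∂_k / im ∂_{k+1}, so:

  H_0: rank C_0 − rank ∂_1 = 9 − 8 = 1, and the invariant factors of ∂_1 are all 1, so H_0 = Z.
  H_1: rank ker ∂_1 − rank ∂_2 = (27 − 8) − 17 = 2, and the invariant factors of ∂_2 are all 1, so H_1 = Z^2.
  H_2: rank ker ∂_2 − rank ∂_3 = (18 − 17) − 0 = 1, and there is no ∂_3, so H_2 = Z.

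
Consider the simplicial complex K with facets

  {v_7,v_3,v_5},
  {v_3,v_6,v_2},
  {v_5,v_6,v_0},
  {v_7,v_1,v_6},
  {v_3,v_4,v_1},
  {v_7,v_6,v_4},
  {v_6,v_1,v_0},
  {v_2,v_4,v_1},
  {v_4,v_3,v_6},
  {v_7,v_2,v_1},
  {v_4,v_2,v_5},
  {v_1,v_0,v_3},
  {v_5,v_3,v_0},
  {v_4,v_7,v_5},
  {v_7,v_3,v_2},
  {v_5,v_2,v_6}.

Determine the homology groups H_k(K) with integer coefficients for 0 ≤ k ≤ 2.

H_0 ≅ Z,  H_1 ≅ Z^2,  H_2 ≅ Z.

We work with the vertex ordering v_0 < v_1 < v_2 < v_3 < v_4 < v_5 < v_6 < v_7. The simplices of K, each written with vertices in increasing order, are:

  0-simplices (8): [v_0], [v_1], [v_2], [v_3], [v_4], [v_5], [v_6], [v_7]
  1-simplices (24): (24 of them)
  2-simplices (16): (16 of them)

so the chain groups are C_0 ≅ Z^8, C_1 ≅ Z^24, C_2 ≅ Z^16.

The boundary map ∂_1: C_1 → C_0 sends each edge [p,q] (with p < q) to q − p. For instance
  ∂[v_2,v_5] = [v_5] − [v_2].
The 8×24 boundary matrix has rank 7 and Smith normal form diag(1,1,1,1,1,1,1).

The boundary map ∂_2: C_2 → C_1 sends each 2-simplex [p,q,r] to [q,r] − [p,r] + [p,q]. For instance
  ∂[v_2,v_5,v_6] = [v_5,v_6] − [v_2,v_6] + [v_2,v_5],
  ∂[v_0,v_3,v_5] = [v_3,v_5] − [v_0,v_5] + [v_0,v_3].
The resulting 24×16 matrix has rank 15, and its Smith normal form has invariant factors (1,1,1,1,1,1,1,1,1,1,1,1,1,1,1).

Computing H_k = (kernel of ∂_k) / (image of ∂_{k+1}):

  H_0: rank C_0 − rank ∂_1 = 8 − 7 = 1, and the invariant factors of ∂_1 are all 1, so H_0 = Z.
  H_1: rank ker ∂_1 − rank ∂_2 = (24 − 7) − 15 = 2, and the invariant factors of ∂_2 are all 1, so H_1 = Z^2.
  H_2: rank ker ∂_2 − rank ∂_3 = (16 − 15) − 0 = 1, and there is no ∂_3, so H_2 = Z.

As a check, the Euler characteristic is 8 − 24 + 16 = 0, which agrees with 1 − 2 + 1 = 0.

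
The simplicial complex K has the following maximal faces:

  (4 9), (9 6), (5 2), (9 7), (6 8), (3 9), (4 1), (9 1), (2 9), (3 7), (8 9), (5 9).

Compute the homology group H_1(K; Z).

H_1 = Z^4.

Take the total order 1 < 2 < 3 < 4 < 5 < 6 < 7 < 8 < 9 on the vertex set. Then K (dimension 1) consists of the simplices:

  0-simplices (9): [1], [2], [3], [4], [5], [6], [7], [8], [9]
  1-simplices (12): [1,4], [1,9], [2,5], [2,9], [3,7], [3,9], [4,9], [5,9], [6,8], [6,9], [7,9], [8,9]

so the chain groups are C_0 ≅ Z^9, C_1 ≅ Z^12.

Boundary ∂_1: C_1 → C_0 is given by ∂[p,q] = [q] − [p]. For instance
  ∂[7,9] = [9] − [7].
As a 9×12 matrix over Z this has rank 8, with invariant factors (1,1,1,1,1,1,1,1).

Now H_k = ker ∂_k / im ∂_{k+1}, so:

  H_1: rank ker ∂_1 − rank ∂_2 = (12 − 8) − 0 = 4, and there is no ∂_2, so H_1 = Z^4.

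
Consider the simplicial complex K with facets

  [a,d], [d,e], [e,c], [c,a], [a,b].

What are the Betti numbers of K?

b_0 = 1, b_1 = 1.

Fix the vertex order a < b < c < d < e and write every simplex with vertices in increasing order. Then dim K = 1 and the simplices of K are:

  0-simplices (5): a, b, c, d, e
  1-simplices (5): ab, ac, ad, ce, de

giving chain groups C_0 ≅ Z^5, C_1 ≅ Z^5.

∂_1: C_1 → C_0 is given by ∂[p,q] = [q] − [p].
The resulting 5×5 matrix has rank 4, and its Smith normal form has invariant factors (1,1,1,1).

Now H_k = ker ∂_k / im ∂_{k+1}, so:

  H_0: rank C_0 − rank ∂_1 = 5 − 4 = 1, and the invariant factors of ∂_1 are all 1, so H_0 ≅ Z.
  H_1: rank ker ∂_1 − rank ∂_2 = (5 − 4) − 0 = 1, and there is no ∂_2, so H_1 ≅ Z.

As a check, the Euler characteristic is 5 − 5 = 0, which agrees with 1 − 1 = 0.

Hence the Betti numbers are b_0 = 1, b_1 = 1.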